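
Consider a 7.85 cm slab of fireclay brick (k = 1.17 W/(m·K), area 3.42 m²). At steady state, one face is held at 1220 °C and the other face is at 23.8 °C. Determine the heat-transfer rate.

Q = 61000 W

Q = kA·ΔT/L = 1.17 × 3.42 × |1220 °C − 23.8 °C| / 0.0785 = 61000 W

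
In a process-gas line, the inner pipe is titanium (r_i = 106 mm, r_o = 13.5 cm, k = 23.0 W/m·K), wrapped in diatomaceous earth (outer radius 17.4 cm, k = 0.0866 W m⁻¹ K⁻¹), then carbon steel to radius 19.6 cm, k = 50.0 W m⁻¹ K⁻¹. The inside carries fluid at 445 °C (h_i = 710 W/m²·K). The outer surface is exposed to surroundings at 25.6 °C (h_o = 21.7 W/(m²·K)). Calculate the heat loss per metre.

Resistance network (inner→outer):
  R'_conv,in = 1/(2πr h) = 1/(2π·0.106·710) = 0.002115 m·K/W
  R'_titanium = ln(0.135/0.106)/(2πk) = 0.2418/(2π·23.0) = 0.001673 m·K/W
  R'_diatomaceous earth = ln(0.174/0.135)/(2πk) = 0.2538/(2π·0.0866) = 0.4664 m·K/W
  R'_carbon steel = ln(0.196/0.174)/(2πk) = 0.1191/(2π·50.0) = 3.790×10^-4 m·K/W
  R'_conv,out = 1/(2πr h) = 1/(2π·0.196·21.7) = 0.03742 m·K/W
ΣR = 0.002115 + 0.001673 + 0.4664 + 3.790×10^-4 + 0.03742 = 0.5080 m·K/W
Q' = ΔT/ΣR = (445 °C − 25.6 °C)/0.5080 = 826 W/m

Q' = 826 W/m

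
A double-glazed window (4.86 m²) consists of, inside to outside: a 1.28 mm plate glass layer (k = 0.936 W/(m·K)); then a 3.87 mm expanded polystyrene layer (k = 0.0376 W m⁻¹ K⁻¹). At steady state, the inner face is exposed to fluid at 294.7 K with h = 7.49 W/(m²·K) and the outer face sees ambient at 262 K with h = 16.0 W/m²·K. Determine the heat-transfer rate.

Q = 529 W

Treat each layer as a resistance in series:
  R_conv,in = 1/(hA) = 1/(7.49·4.86) = 0.02747 K/W
  R_plate glass = L/(kA) = 0.00128/(0.936·4.86) = 2.814×10^-4 K/W
  R_expanded polystyrene = L/(kA) = 0.00387/(0.0376·4.86) = 0.02118 K/W
  R_conv,out = 1/(hA) = 1/(16.0·4.86) = 0.01286 K/W
ΣR = 0.02747 + 2.814×10^-4 + 0.02118 + 0.01286 = 0.06179 K/W
Q = ΔT/ΣR = (294.7 K − 262 K)/0.06179 = 529 W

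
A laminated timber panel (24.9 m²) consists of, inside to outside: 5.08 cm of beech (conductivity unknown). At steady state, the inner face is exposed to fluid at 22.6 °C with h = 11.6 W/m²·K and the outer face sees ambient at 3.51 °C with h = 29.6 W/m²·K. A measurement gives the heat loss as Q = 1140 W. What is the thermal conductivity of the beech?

ΣR = ΔT/Q = |22.6 − 3.51|/1140 = 0.01675 K/W
Known resistances:
  R_conv,in = 1/(hA) = 1/(11.6·24.9) = 0.003462 K/W
  R_conv,out = 1/(hA) = 1/(29.6·24.9) = 0.001357 K/W
R_beech = ΣR − ΣR_known = 0.01675 − 0.004819 = 0.01193 K/W
L/(kA) = 0.01193 ⇒ k = 0.0508/(0.01193·24.9) = 0.171 W/m·K

k = 0.171 W/m·K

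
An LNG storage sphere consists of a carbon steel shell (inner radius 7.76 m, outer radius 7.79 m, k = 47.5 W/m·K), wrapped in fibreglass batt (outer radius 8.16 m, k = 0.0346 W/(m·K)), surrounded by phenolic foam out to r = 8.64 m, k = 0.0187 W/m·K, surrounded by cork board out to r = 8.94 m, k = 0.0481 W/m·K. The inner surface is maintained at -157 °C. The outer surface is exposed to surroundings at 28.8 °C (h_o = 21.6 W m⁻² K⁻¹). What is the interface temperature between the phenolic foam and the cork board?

T = 4.2 °C

Resistance network (inner→outer):
  R_carbon steel = (1/7.76 − 1/7.79)/(4πk) = 4.963×10^-4/(4π·47.5) = 8.314×10^-7 K/W
  R_fibreglass batt = (1/7.79 − 1/8.16)/(4πk) = 0.005821/(4π·0.0346) = 0.01339 K/W
  R_phenolic foam = (1/8.16 − 1/8.64)/(4πk) = 0.006808/(4π·0.0187) = 0.02897 K/W
  R_cork board = (1/8.64 − 1/8.94)/(4πk) = 0.003884/(4π·0.0481) = 0.006426 K/W
  R_conv,out = 1/(4πr²h) = 1/(4π·8.94²·21.6) = 4.610×10^-5 K/W
ΣR = 8.314×10^-7 + 0.01339 + 0.02897 + 0.006426 + 4.610×10^-5 = 0.04883 K/W
Q = ΔT/ΣR = (-157 °C − 28.8 °C)/0.04883 = -3805 W
From the inner boundary to the phenolic foam/cork board interface, ΣR_partial = 0.04236 K/W.
T_interface = T_in − Q·ΣR_partial = -157 °C − (-3805)(0.04236) = 4.2 °C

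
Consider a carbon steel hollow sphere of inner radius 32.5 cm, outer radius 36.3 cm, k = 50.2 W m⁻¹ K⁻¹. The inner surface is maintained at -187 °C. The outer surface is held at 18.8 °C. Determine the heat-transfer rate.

Q = 4πk·ΔT/(1/r₁ − 1/r₂) = 4π × 50.2 × 205.8 / (1/0.325 − 1/0.363) = 4.03×10^5 W

Q = 403 kW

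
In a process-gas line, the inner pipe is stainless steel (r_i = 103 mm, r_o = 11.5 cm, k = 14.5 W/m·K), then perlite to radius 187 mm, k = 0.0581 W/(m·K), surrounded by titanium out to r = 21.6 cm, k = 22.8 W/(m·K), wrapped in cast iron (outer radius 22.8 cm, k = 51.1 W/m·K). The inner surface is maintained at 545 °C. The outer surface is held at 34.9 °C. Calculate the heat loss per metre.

Resistance network (inner→outer):
  R'_stainless steel = ln(0.115/0.103)/(2πk) = 0.1102/(2π·14.5) = 0.001210 m·K/W
  R'_perlite = ln(0.187/0.115)/(2πk) = 0.4862/(2π·0.0581) = 1.332 m·K/W
  R'_titanium = ln(0.216/0.187)/(2πk) = 0.1442/(2π·22.8) = 0.001006 m·K/W
  R'_cast iron = ln(0.228/0.216)/(2πk) = 0.05407/(2π·51.1) = 1.684×10^-4 m·K/W
ΣR = 0.001210 + 1.332 + 0.001006 + 1.684×10^-4 = 1.334 m·K/W
Q' = ΔT/ΣR = (545 °C − 34.9 °C)/1.334 = 382 W/m

Q' = 382 W/m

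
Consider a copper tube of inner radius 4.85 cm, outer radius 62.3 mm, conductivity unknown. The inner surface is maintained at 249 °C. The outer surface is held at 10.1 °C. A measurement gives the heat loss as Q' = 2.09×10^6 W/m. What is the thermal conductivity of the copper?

ΣR = ΔT/Q' = |249 − 10.1|/2.09×10^6 = 1.143×10^-4 m·K/W
ln(r₂/r₁)/(2πk) = 1.143×10^-4 ⇒ k = 0.2504/(2π·1.143×10^-4) = 349 W/m·K

k = 349 W/m·K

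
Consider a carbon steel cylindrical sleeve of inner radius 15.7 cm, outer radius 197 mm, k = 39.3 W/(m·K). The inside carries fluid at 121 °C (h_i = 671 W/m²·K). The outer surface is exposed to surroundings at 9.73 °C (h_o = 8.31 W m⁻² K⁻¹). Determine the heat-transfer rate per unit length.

Q' = 1120 W/m

Treat each layer as a resistance in series:
  R'_conv,in = 1/(2πr h) = 1/(2π·0.157·671) = 0.001511 m·K/W
  R'_carbon steel = ln(0.197/0.157)/(2πk) = 0.2270/(2π·39.3) = 9.191×10^-4 m·K/W
  R'_conv,out = 1/(2πr h) = 1/(2π·0.197·8.31) = 0.09722 m·K/W
ΣR = 0.001511 + 9.191×10^-4 + 0.09722 = 0.09965 m·K/W
Q' = ΔT/ΣR = (121 °C − 9.73 °C)/0.09965 = 1120 W/m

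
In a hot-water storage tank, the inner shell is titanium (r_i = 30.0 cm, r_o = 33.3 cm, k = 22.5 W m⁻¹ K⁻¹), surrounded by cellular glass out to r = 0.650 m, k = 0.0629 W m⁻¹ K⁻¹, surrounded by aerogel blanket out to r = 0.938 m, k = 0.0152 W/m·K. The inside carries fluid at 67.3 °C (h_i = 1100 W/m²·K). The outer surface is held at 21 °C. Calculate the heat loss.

Treat each layer as a resistance in series:
  R_conv,in = 1/(4πr²h) = 1/(4π·0.300²·1100) = 8.038×10^-4 K/W
  R_titanium = (1/0.300 − 1/0.333)/(4πk) = 0.3303/(4π·22.5) = 0.001168 K/W
  R_cellular glass = (1/0.333 − 1/0.650)/(4πk) = 1.465/(4π·0.0629) = 1.853 K/W
  R_aerogel blanket = (1/0.650 − 1/0.938)/(4πk) = 0.4724/(4π·0.0152) = 2.473 K/W
ΣR = 8.038×10^-4 + 0.001168 + 1.853 + 2.473 = 4.328 K/W
Q = ΔT/ΣR = (67.3 °C − 21 °C)/4.328 = 10.7 W

Q = 10.7 W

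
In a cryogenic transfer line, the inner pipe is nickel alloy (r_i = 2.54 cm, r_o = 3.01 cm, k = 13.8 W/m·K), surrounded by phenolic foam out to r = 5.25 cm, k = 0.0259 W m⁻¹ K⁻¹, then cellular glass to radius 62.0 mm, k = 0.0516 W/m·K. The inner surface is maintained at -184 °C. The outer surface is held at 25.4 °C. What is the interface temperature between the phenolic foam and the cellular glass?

T = -1.9 °C

Treat each layer as a resistance in series:
  R'_nickel alloy = ln(0.0301/0.0254)/(2πk) = 0.1698/(2π·13.8) = 0.001958 m·K/W
  R'_phenolic foam = ln(0.0525/0.0301)/(2πk) = 0.5563/(2π·0.0259) = 3.418 m·K/W
  R'_cellular glass = ln(0.0620/0.0525)/(2πk) = 0.1663/(2π·0.0516) = 0.5130 m·K/W
ΣR = 0.001958 + 3.418 + 0.5130 = 3.933 m·K/W
Q' = ΔT/ΣR = (-184 °C − 25.4 °C)/3.933 = -53.24 W/m
From the inner boundary to the phenolic foam/cellular glass interface, ΣR_partial = 3.420 m·K/W.
T_interface = T_in − Q'·ΣR_partial = -184 °C − (-53.24)(3.420) = -1.9 °C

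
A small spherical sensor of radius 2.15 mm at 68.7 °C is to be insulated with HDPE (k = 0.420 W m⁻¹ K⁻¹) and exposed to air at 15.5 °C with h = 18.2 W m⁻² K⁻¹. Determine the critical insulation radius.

For a sphere, r_cr = 2k_ins/h = 2·0.420/18.2 = 0.0462 m = 4.62 cm

r_cr = 4.62 cm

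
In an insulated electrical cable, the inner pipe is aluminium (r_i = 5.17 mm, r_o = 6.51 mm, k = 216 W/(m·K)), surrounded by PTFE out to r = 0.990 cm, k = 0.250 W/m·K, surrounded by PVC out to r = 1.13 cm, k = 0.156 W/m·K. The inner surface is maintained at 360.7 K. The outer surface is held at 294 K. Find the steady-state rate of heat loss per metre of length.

Treat each layer as a resistance in series:
  R'_aluminium = ln(0.00651/0.00517)/(2πk) = 0.2305/(2π·216) = 1.698×10^-4 m·K/W
  R'_PTFE = ln(0.00990/0.00651)/(2πk) = 0.4192/(2π·0.250) = 0.2669 m·K/W
  R'_PVC = ln(0.0113/0.00990)/(2πk) = 0.1323/(2π·0.156) = 0.1349 m·K/W
ΣR = 1.698×10^-4 + 0.2669 + 0.1349 = 0.4020 m·K/W
Q' = ΔT/ΣR = (360.7 K − 294 K)/0.4020 = 166 W/m

Q' = 166 W/m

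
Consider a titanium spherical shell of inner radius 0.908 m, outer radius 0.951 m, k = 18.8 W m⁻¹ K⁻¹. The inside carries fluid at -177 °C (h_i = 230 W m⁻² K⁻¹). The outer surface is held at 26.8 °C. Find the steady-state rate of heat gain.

Q = 323 kW

Resistance network (inner→outer):
  R_conv,in = 1/(4πr²h) = 1/(4π·0.908²·230) = 4.197×10^-4 K/W
  R_titanium = (1/0.908 − 1/0.951)/(4πk) = 0.04980/(4π·18.8) = 2.108×10^-4 K/W
ΣR = 4.197×10^-4 + 2.108×10^-4 = 6.305×10^-4 K/W
Q = ΔT/ΣR = (-177 °C − 26.8 °C)/6.305×10^-4 = -3.23×10^5 W
(Negative Q ⇒ heat flows inward; heat gain = 3.23×10^5 W.)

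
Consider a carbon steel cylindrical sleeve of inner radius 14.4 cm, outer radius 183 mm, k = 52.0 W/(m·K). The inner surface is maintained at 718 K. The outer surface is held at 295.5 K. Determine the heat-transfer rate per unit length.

Q' = 2πk·ΔT/ln(r₂/r₁) = 2π × 52.0 × 422.5 / ln(0.183/0.144) = 5.76×10^5 W/m

Q' = 576 kW/m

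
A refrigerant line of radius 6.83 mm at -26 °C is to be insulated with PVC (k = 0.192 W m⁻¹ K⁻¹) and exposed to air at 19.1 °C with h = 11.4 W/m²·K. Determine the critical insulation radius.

r_cr = 1.68 cm

For a cylinder, r_cr = k_ins/h = 0.192/11.4 = 0.0168 m = 1.68 cm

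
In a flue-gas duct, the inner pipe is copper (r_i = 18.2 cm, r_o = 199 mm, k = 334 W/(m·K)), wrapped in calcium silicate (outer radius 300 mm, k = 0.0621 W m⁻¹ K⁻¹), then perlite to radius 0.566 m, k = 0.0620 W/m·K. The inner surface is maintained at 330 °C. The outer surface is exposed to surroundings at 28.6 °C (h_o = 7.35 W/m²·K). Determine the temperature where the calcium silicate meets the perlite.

Series thermal resistances, inner to outer:
  R'_copper = ln(0.199/0.182)/(2πk) = 0.08930/(2π·334) = 4.255×10^-5 m·K/W
  R'_calcium silicate = ln(0.300/0.199)/(2πk) = 0.4105/(2π·0.0621) = 1.052 m·K/W
  R'_perlite = ln(0.566/0.300)/(2πk) = 0.6348/(2π·0.0620) = 1.630 m·K/W
  R'_conv,out = 1/(2πr h) = 1/(2π·0.566·7.35) = 0.03826 m·K/W
ΣR = 4.255×10^-5 + 1.052 + 1.630 + 0.03826 = 2.720 m·K/W
Q' = ΔT/ΣR = (330 °C − 28.6 °C)/2.720 = 110.8 W/m
From the inner boundary to the calcium silicate/perlite interface, ΣR_partial = 1.052 m·K/W.
T_interface = T_in − Q'·ΣR_partial = 330 °C − (110.8)(1.052) = 213 °C

T = 213 °C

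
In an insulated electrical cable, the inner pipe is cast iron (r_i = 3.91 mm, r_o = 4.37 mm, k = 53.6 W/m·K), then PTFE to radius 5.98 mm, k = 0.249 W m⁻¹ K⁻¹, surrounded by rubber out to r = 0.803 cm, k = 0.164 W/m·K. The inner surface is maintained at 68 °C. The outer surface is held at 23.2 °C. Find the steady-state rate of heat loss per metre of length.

Treat each layer as a resistance in series:
  R'_cast iron = ln(0.00437/0.00391)/(2πk) = 0.1112/(2π·53.6) = 3.303×10^-4 m·K/W
  R'_PTFE = ln(0.00598/0.00437)/(2πk) = 0.3137/(2π·0.249) = 0.2005 m·K/W
  R'_rubber = ln(0.00803/0.00598)/(2πk) = 0.2948/(2π·0.164) = 0.2861 m·K/W
ΣR = 3.303×10^-4 + 0.2005 + 0.2861 = 0.4869 m·K/W
Q' = ΔT/ΣR = (68 °C − 23.2 °C)/0.4869 = 92.0 W/m

Q' = 92.0 W/m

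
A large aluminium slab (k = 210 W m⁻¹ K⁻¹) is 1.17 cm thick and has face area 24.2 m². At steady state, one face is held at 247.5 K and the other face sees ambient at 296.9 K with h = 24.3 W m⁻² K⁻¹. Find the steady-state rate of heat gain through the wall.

Treat each layer as a resistance in series:
  R_aluminium = L/(kA) = 0.0117/(210·24.2) = 2.302×10^-6 K/W
  R_conv,out = 1/(hA) = 1/(24.3·24.2) = 0.001701 K/W
ΣR = 2.302×10^-6 + 0.001701 = 0.001703 K/W
Q = ΔT/ΣR = (247.5 K − 296.9 K)/0.001703 = -29000 W
(Negative Q ⇒ heat flows inward; heat gain = 29000 W.)

Q = 29000 W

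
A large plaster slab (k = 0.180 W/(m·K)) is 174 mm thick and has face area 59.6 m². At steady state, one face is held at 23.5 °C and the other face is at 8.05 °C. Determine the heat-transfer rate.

Q = 953 W

Q = kA·ΔT/L = 0.180 × 59.6 × |23.5 °C − 8.05 °C| / 0.174 = 953 W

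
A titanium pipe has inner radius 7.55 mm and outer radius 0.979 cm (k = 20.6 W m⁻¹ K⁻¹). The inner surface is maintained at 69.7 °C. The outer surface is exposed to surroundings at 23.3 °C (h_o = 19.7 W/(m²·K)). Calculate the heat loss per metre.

Series thermal resistances, inner to outer:
  R'_titanium = ln(0.00979/0.00755)/(2πk) = 0.2598/(2π·20.6) = 0.002007 m·K/W
  R'_conv,out = 1/(2πr h) = 1/(2π·0.00979·19.7) = 0.8252 m·K/W
ΣR = 0.002007 + 0.8252 = 0.8272 m·K/W
Q' = ΔT/ΣR = (69.7 °C − 23.3 °C)/0.8272 = 56.1 W/m

Q' = 56.1 W/m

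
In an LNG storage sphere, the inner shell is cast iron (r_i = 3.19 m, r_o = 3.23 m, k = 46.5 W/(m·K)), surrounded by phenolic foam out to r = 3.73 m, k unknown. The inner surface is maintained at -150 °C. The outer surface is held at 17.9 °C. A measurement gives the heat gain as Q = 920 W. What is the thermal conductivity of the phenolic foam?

k = 0.0181 W/m·K

ΣR = ΔT/Q = |-150 − 17.9|/920 = 0.1825 K/W
Known resistances:
  R_cast iron = (1/3.19 − 1/3.23)/(4πk) = 0.003882/(4π·46.5) = 6.644×10^-6 K/W
R_phenolic foam = ΣR − ΣR_known = 0.1825 − 6.644×10^-6 = 0.1825 K/W
(1/r₁−1/r₂)/(4πk) = 0.1825 ⇒ k = 0.04150/(4π·0.1825) = 0.0181 W/m·K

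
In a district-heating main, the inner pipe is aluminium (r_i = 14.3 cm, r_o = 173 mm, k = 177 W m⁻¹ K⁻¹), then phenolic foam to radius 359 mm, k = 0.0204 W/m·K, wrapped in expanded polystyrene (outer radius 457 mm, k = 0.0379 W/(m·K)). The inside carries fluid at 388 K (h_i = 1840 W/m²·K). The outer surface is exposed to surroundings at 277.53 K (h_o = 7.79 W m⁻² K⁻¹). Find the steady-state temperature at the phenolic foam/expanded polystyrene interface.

T = 294.8 K

Resistance network (inner→outer):
  R'_conv,in = 1/(2πr h) = 1/(2π·0.143·1840) = 6.049×10^-4 m·K/W
  R'_aluminium = ln(0.173/0.143)/(2πk) = 0.1904/(2π·177) = 1.712×10^-4 m·K/W
  R'_phenolic foam = ln(0.359/0.173)/(2πk) = 0.7300/(2π·0.0204) = 5.695 m·K/W
  R'_expanded polystyrene = ln(0.457/0.359)/(2πk) = 0.2414/(2π·0.0379) = 1.014 m·K/W
  R'_conv,out = 1/(2πr h) = 1/(2π·0.457·7.79) = 0.04471 m·K/W
ΣR = 6.049×10^-4 + 1.712×10^-4 + 5.695 + 1.014 + 0.04471 = 6.754 m·K/W
Q' = ΔT/ΣR = (388 K − 277.53 K)/6.754 = 16.36 W/m
From the inner boundary to the phenolic foam/expanded polystyrene interface, ΣR_partial = 5.696 m·K/W.
T_interface = T_in − Q'·ΣR_partial = 388 K − (16.36)(5.696) = 294.8 K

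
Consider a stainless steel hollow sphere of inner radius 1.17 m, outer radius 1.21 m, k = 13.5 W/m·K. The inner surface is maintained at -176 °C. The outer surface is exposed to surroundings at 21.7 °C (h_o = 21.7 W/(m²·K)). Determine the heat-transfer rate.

Treat each layer as a resistance in series:
  R_stainless steel = (1/1.17 − 1/1.21)/(4πk) = 0.02825/(4π·13.5) = 1.666×10^-4 K/W
  R_conv,out = 1/(4πr²h) = 1/(4π·1.21²·21.7) = 0.002505 K/W
ΣR = 1.666×10^-4 + 0.002505 = 0.002672 K/W
Q = ΔT/ΣR = (-176 °C − 21.7 °C)/0.002672 = -74000 W
(Negative Q ⇒ heat flows inward; heat gain = 74000 W.)

Q = 74000 W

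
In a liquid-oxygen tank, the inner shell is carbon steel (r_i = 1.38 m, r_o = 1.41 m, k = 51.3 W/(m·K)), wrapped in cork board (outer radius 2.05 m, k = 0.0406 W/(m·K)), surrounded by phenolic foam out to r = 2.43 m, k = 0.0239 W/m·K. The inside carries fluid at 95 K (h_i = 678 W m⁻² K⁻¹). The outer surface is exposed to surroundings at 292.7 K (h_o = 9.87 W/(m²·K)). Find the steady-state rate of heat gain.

Series thermal resistances, inner to outer:
  R_conv,in = 1/(4πr²h) = 1/(4π·1.38²·678) = 6.163×10^-5 K/W
  R_carbon steel = (1/1.38 − 1/1.41)/(4πk) = 0.01542/(4π·51.3) = 2.392×10^-5 K/W
  R_cork board = (1/1.41 − 1/2.05)/(4πk) = 0.2214/(4π·0.0406) = 0.4340 K/W
  R_phenolic foam = (1/2.05 − 1/2.43)/(4πk) = 0.07628/(4π·0.0239) = 0.2540 K/W
  R_conv,out = 1/(4πr²h) = 1/(4π·2.43²·9.87) = 0.001365 K/W
ΣR = 6.163×10^-5 + 2.392×10^-5 + 0.4340 + 0.2540 + 0.001365 = 0.6895 K/W
Q = ΔT/ΣR = (95 K − 292.7 K)/0.6895 = -287 W
(Negative Q ⇒ heat flows inward; heat gain = 287 W.)

Q = 287 W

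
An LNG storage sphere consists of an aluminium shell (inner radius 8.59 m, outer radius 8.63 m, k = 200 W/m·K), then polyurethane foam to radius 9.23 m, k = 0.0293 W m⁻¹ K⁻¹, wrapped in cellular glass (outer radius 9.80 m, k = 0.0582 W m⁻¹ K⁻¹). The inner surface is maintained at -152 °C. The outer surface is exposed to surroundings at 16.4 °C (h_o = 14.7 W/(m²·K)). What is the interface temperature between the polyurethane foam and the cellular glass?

Series thermal resistances, inner to outer:
  R_aluminium = (1/8.59 − 1/8.63)/(4πk) = 5.396×10^-4/(4π·200) = 2.147×10^-7 K/W
  R_polyurethane foam = (1/8.63 − 1/9.23)/(4πk) = 0.007532/(4π·0.0293) = 0.02046 K/W
  R_cellular glass = (1/9.23 − 1/9.80)/(4πk) = 0.006302/(4π·0.0582) = 0.008616 K/W
  R_conv,out = 1/(4πr²h) = 1/(4π·9.80²·14.7) = 5.637×10^-5 K/W
ΣR = 2.147×10^-7 + 0.02046 + 0.008616 + 5.637×10^-5 = 0.02913 K/W
Q = ΔT/ΣR = (-152 °C − 16.4 °C)/0.02913 = -5781 W
From the inner boundary to the polyurethane foam/cellular glass interface, ΣR_partial = 0.02046 K/W.
T_interface = T_in − Q·ΣR_partial = -152 °C − (-5781)(0.02046) = -33.7 °C

T = -33.7 °C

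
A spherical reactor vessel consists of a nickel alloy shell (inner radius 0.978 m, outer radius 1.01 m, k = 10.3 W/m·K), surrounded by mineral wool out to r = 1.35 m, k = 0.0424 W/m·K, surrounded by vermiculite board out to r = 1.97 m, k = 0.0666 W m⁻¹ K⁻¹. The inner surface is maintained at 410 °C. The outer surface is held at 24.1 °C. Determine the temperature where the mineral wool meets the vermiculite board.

Resistance network (inner→outer):
  R_nickel alloy = (1/0.978 − 1/1.01)/(4πk) = 0.03240/(4π·10.3) = 2.503×10^-4 K/W
  R_mineral wool = (1/1.01 − 1/1.35)/(4πk) = 0.2494/(4π·0.0424) = 0.4680 K/W
  R_vermiculite board = (1/1.35 − 1/1.97)/(4πk) = 0.2331/(4π·0.0666) = 0.2786 K/W
ΣR = 2.503×10^-4 + 0.4680 + 0.2786 = 0.7469 K/W
Q = ΔT/ΣR = (410 °C − 24.1 °C)/0.7469 = 516.7 W
From the inner boundary to the mineral wool/vermiculite board interface, ΣR_partial = 0.4683 K/W.
T_interface = T_in − Q·ΣR_partial = 410 °C − (516.7)(0.4683) = 168 °C

T = 168 °C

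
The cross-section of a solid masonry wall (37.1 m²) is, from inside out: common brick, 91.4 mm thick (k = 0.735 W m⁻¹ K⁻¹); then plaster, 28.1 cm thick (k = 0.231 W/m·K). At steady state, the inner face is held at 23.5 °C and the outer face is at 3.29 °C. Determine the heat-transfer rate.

Resistance network (inner→outer):
  R_common brick = L/(kA) = 0.0914/(0.735·37.1) = 0.003352 K/W
  R_plaster = L/(kA) = 0.281/(0.231·37.1) = 0.03279 K/W
ΣR = 0.003352 + 0.03279 = 0.03614 K/W
Q = ΔT/ΣR = (23.5 °C − 3.29 °C)/0.03614 = 559 W

Q = 559 W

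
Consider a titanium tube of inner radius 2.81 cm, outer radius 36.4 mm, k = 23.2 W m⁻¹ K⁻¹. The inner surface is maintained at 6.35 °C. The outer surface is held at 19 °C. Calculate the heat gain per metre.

Q' = 2πk·ΔT/ln(r₂/r₁) = 2π × 23.2 × 12.65 / ln(0.0364/0.0281) = 7130 W/m

Q' = 7130 W/m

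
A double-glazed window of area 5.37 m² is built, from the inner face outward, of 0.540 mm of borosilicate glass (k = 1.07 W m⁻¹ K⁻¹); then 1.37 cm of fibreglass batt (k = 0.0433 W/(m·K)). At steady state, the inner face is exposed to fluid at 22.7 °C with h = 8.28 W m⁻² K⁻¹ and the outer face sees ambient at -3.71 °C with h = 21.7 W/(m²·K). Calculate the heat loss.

Treat each layer as a resistance in series:
  R_conv,in = 1/(hA) = 1/(8.28·5.37) = 0.02249 K/W
  R_borosilicate glass = L/(kA) = 5.40×10^-4/(1.07·5.37) = 9.398×10^-5 K/W
  R_fibreglass batt = L/(kA) = 0.0137/(0.0433·5.37) = 0.05892 K/W
  R_conv,out = 1/(hA) = 1/(21.7·5.37) = 0.008582 K/W
ΣR = 0.02249 + 9.398×10^-5 + 0.05892 + 0.008582 = 0.09009 K/W
Q = ΔT/ΣR = (22.7 °C − -3.71 °C)/0.09009 = 293 W

Q = 293 W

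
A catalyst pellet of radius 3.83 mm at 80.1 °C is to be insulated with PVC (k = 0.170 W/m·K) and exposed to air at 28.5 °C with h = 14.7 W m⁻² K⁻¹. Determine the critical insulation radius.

For a sphere, r_cr = 2k_ins/h = 2·0.170/14.7 = 0.0231 m = 2.31 cm

r_cr = 2.31 cm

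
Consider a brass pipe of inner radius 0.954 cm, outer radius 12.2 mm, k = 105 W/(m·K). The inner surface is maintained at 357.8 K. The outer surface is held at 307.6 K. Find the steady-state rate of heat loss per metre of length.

Q' = 2πk·ΔT/ln(r₂/r₁) = 2π × 105 × 50.2 / ln(0.0122/0.00954) = 1.35×10^5 W/m

Q' = 135 kW/m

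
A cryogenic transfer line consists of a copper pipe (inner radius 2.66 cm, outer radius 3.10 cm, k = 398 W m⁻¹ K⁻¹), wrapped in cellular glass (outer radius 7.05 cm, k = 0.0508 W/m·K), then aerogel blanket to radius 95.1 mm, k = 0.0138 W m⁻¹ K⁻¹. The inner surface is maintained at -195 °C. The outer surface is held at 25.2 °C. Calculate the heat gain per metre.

Q' = 36.5 W/m

Treat each layer as a resistance in series:
  R'_copper = ln(0.0310/0.0266)/(2πk) = 0.1531/(2π·398) = 6.121×10^-5 m·K/W
  R'_cellular glass = ln(0.0705/0.0310)/(2πk) = 0.8216/(2π·0.0508) = 2.574 m·K/W
  R'_aerogel blanket = ln(0.0951/0.0705)/(2πk) = 0.2993/(2π·0.0138) = 3.452 m·K/W
ΣR = 6.121×10^-5 + 2.574 + 3.452 = 6.026 m·K/W
Q' = ΔT/ΣR = (-195 °C − 25.2 °C)/6.026 = -36.5 W/m
(Negative Q' ⇒ heat flows inward; heat gain = 36.5 W/m.)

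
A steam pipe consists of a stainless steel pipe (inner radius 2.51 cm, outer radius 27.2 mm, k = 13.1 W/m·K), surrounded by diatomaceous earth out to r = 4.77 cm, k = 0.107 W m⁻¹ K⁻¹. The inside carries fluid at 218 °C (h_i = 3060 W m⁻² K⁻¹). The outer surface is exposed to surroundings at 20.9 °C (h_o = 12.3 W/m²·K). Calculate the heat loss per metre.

Treat each layer as a resistance in series:
  R'_conv,in = 1/(2πr h) = 1/(2π·0.0251·3060) = 0.002072 m·K/W
  R'_stainless steel = ln(0.0272/0.0251)/(2πk) = 0.08035/(2π·13.1) = 9.762×10^-4 m·K/W
  R'_diatomaceous earth = ln(0.0477/0.0272)/(2πk) = 0.5617/(2π·0.107) = 0.8355 m·K/W
  R'_conv,out = 1/(2πr h) = 1/(2π·0.0477·12.3) = 0.2713 m·K/W
ΣR = 0.002072 + 9.762×10^-4 + 0.8355 + 0.2713 = 1.110 m·K/W
Q' = ΔT/ΣR = (218 °C − 20.9 °C)/1.110 = 178 W/m

Q' = 178 W/m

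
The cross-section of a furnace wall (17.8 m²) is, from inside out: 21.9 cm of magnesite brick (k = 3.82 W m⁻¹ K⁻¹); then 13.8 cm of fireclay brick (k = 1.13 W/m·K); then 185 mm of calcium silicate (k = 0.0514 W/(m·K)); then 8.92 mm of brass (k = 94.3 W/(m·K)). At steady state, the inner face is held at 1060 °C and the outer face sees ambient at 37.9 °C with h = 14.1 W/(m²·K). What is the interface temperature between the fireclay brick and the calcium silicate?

Resistance network (inner→outer):
  R_magnesite brick = L/(kA) = 0.219/(3.82·17.8) = 0.003221 K/W
  R_fireclay brick = L/(kA) = 0.138/(1.13·17.8) = 0.006861 K/W
  R_calcium silicate = L/(kA) = 0.185/(0.0514·17.8) = 0.2022 K/W
  R_brass = L/(kA) = 0.00892/(94.3·17.8) = 5.314×10^-6 K/W
  R_conv,out = 1/(hA) = 1/(14.1·17.8) = 0.003984 K/W
ΣR = 0.003221 + 0.006861 + 0.2022 + 5.314×10^-6 + 0.003984 = 0.2163 K/W
Q = ΔT/ΣR = (1060 °C − 37.9 °C)/0.2163 = 4725 W
From the inner boundary to the fireclay brick/calcium silicate interface, ΣR_partial = 0.01008 K/W.
T_interface = T_in − Q·ΣR_partial = 1060 °C − (4725)(0.01008) = 1012 °C

T = 1012 °C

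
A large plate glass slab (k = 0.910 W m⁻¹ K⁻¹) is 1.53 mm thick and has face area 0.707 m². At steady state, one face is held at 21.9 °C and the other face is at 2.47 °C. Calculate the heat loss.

Q = kA·ΔT/L = 0.910 × 0.707 × |21.9 °C − 2.47 °C| / 0.00153 = 8170 W

Q = 8.17 kW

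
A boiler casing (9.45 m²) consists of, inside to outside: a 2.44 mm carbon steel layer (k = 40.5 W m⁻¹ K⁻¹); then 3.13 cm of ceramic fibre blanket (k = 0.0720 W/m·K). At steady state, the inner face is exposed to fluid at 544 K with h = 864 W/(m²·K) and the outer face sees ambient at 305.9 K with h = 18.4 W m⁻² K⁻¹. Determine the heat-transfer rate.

Q = 4590 W

Series thermal resistances, inner to outer:
  R_conv,in = 1/(hA) = 1/(864·9.45) = 1.225×10^-4 K/W
  R_carbon steel = L/(kA) = 0.00244/(40.5·9.45) = 6.375×10^-6 K/W
  R_ceramic fibre blanket = L/(kA) = 0.0313/(0.0720·9.45) = 0.04600 K/W
  R_conv,out = 1/(hA) = 1/(18.4·9.45) = 0.005751 K/W
ΣR = 1.225×10^-4 + 6.375×10^-6 + 0.04600 + 0.005751 = 0.05188 K/W
Q = ΔT/ΣR = (544 K − 305.9 K)/0.05188 = 4590 W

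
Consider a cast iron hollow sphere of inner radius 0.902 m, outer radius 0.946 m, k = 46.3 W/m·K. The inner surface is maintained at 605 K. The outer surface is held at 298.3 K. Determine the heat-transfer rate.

Q = 3460 kW

Q = 4πk·ΔT/(1/r₁ − 1/r₂) = 4π × 46.3 × 306.7 / (1/0.902 − 1/0.946) = 3.46×10^6 W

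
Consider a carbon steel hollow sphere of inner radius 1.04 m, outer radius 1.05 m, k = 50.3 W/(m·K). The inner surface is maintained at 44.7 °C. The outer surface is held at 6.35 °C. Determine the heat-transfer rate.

Q = 2650 kW

Q = 4πk·ΔT/(1/r₁ − 1/r₂) = 4π × 50.3 × 38.35 / (1/1.04 − 1/1.05) = 2.65×10^6 W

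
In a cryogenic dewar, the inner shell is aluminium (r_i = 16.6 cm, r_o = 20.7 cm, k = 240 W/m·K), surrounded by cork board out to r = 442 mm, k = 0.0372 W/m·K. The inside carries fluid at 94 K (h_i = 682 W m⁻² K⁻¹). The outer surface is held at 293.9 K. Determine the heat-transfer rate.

Q = 36.4 W

Treat each layer as a resistance in series:
  R_conv,in = 1/(4πr²h) = 1/(4π·0.166²·682) = 0.004234 K/W
  R_aluminium = (1/0.166 − 1/0.207)/(4πk) = 1.193/(4π·240) = 3.956×10^-4 K/W
  R_cork board = (1/0.207 − 1/0.442)/(4πk) = 2.568/(4π·0.0372) = 5.494 K/W
ΣR = 0.004234 + 3.956×10^-4 + 5.494 = 5.499 K/W
Q = ΔT/ΣR = (94 K − 293.9 K)/5.499 = -36.4 W
(Negative Q ⇒ heat flows inward; heat gain = 36.4 W.)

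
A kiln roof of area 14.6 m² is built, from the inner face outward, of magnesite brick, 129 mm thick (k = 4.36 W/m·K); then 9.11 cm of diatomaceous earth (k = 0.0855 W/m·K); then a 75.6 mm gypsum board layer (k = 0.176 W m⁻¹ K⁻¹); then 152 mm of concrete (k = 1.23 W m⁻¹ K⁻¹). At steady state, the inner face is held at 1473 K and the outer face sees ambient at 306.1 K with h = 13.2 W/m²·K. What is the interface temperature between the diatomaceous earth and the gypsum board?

Series thermal resistances, inner to outer:
  R_magnesite brick = L/(kA) = 0.129/(4.36·14.6) = 0.002027 K/W
  R_diatomaceous earth = L/(kA) = 0.0911/(0.0855·14.6) = 0.07298 K/W
  R_gypsum board = L/(kA) = 0.0756/(0.176·14.6) = 0.02942 K/W
  R_concrete = L/(kA) = 0.152/(1.23·14.6) = 0.008464 K/W
  R_conv,out = 1/(hA) = 1/(13.2·14.6) = 0.005189 K/W
ΣR = 0.002027 + 0.07298 + 0.02942 + 0.008464 + 0.005189 = 0.1181 K/W
Q = ΔT/ΣR = (1473 K − 306.1 K)/0.1181 = 9881 W
From the inner boundary to the diatomaceous earth/gypsum board interface, ΣR_partial = 0.07501 K/W.
T_interface = T_in − Q·ΣR_partial = 1473 K − (9881)(0.07501) = 732 K

T = 732 K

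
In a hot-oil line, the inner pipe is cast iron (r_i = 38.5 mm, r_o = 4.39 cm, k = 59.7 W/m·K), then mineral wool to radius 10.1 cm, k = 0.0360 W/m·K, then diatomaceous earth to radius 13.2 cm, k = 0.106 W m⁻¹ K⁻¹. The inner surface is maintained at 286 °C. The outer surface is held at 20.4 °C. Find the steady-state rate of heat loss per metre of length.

Q' = 65.0 W/m

Treat each layer as a resistance in series:
  R'_cast iron = ln(0.0439/0.0385)/(2πk) = 0.1313/(2π·59.7) = 3.499×10^-4 m·K/W
  R'_mineral wool = ln(0.101/0.0439)/(2πk) = 0.8332/(2π·0.0360) = 3.684 m·K/W
  R'_diatomaceous earth = ln(0.132/0.101)/(2πk) = 0.2677/(2π·0.106) = 0.4019 m·K/W
ΣR = 3.499×10^-4 + 3.684 + 0.4019 = 4.086 m·K/W
Q' = ΔT/ΣR = (286 °C − 20.4 °C)/4.086 = 65.0 W/m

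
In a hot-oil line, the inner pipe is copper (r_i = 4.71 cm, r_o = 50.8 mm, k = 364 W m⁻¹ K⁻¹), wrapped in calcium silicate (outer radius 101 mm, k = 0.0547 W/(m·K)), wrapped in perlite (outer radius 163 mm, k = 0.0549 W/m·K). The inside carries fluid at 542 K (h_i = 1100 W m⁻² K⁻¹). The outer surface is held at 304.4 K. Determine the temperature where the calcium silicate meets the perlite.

Treat each layer as a resistance in series:
  R'_conv,in = 1/(2πr h) = 1/(2π·0.0471·1100) = 0.003072 m·K/W
  R'_copper = ln(0.0508/0.0471)/(2πk) = 0.07562/(2π·364) = 3.307×10^-5 m·K/W
  R'_calcium silicate = ln(0.101/0.0508)/(2πk) = 0.6872/(2π·0.0547) = 2.000 m·K/W
  R'_perlite = ln(0.163/0.101)/(2πk) = 0.4786/(2π·0.0549) = 1.388 m·K/W
ΣR = 0.003072 + 3.307×10^-5 + 2.000 + 1.388 = 3.391 m·K/W
Q' = ΔT/ΣR = (542 K − 304.4 K)/3.391 = 70.07 W/m
From the inner boundary to the calcium silicate/perlite interface, ΣR_partial = 2.003 m·K/W.
T_interface = T_in − Q'·ΣR_partial = 542 K − (70.07)(2.003) = 402 K

T = 402 K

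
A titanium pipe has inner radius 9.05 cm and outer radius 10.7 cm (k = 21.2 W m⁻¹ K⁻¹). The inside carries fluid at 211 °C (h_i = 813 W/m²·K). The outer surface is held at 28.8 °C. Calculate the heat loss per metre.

Treat each layer as a resistance in series:
  R'_conv,in = 1/(2πr h) = 1/(2π·0.0905·813) = 0.002163 m·K/W
  R'_titanium = ln(0.107/0.0905)/(2πk) = 0.1675/(2π·21.2) = 0.001257 m·K/W
ΣR = 0.002163 + 0.001257 = 0.003420 m·K/W
Q' = ΔT/ΣR = (211 °C − 28.8 °C)/0.003420 = 53300 W/m

Q' = 53300 W/m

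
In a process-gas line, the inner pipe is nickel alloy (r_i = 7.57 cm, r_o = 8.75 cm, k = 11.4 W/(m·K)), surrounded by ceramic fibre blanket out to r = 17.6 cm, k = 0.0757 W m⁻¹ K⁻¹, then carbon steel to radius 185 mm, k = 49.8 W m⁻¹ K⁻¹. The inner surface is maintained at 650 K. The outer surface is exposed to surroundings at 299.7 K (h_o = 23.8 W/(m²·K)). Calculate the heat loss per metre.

Q' = 232 W/m

Resistance network (inner→outer):
  R'_nickel alloy = ln(0.0875/0.0757)/(2πk) = 0.1449/(2π·11.4) = 0.002022 m·K/W
  R'_ceramic fibre blanket = ln(0.176/0.0875)/(2πk) = 0.6988/(2π·0.0757) = 1.469 m·K/W
  R'_carbon steel = ln(0.185/0.176)/(2πk) = 0.04987/(2π·49.8) = 1.594×10^-4 m·K/W
  R'_conv,out = 1/(2πr h) = 1/(2π·0.185·23.8) = 0.03615 m·K/W
ΣR = 0.002022 + 1.469 + 1.594×10^-4 + 0.03615 = 1.507 m·K/W
Q' = ΔT/ΣR = (650 K − 299.7 K)/1.507 = 232 W/m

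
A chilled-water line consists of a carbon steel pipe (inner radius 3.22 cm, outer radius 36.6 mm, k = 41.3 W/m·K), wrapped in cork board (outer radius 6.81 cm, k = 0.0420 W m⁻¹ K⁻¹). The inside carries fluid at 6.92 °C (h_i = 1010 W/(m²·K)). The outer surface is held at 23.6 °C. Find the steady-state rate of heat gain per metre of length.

Q' = 7.07 W/m

Treat each layer as a resistance in series:
  R'_conv,in = 1/(2πr h) = 1/(2π·0.0322·1010) = 0.004894 m·K/W
  R'_carbon steel = ln(0.0366/0.0322)/(2πk) = 0.1281/(2π·41.3) = 4.936×10^-4 m·K/W
  R'_cork board = ln(0.0681/0.0366)/(2πk) = 0.6209/(2π·0.0420) = 2.353 m·K/W
ΣR = 0.004894 + 4.936×10^-4 + 2.353 = 2.358 m·K/W
Q' = ΔT/ΣR = (6.92 °C − 23.6 °C)/2.358 = -7.07 W/m
(Negative Q' ⇒ heat flows inward; heat gain = 7.07 W/m.)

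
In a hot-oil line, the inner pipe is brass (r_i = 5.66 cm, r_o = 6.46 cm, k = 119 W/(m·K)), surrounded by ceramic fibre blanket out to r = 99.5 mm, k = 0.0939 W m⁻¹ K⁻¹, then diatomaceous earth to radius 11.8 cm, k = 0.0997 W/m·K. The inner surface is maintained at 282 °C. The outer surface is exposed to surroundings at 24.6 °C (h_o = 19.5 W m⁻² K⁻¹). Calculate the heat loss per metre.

Q' = 240 W/m

Series thermal resistances, inner to outer:
  R'_brass = ln(0.0646/0.0566)/(2πk) = 0.1322/(2π·119) = 1.768×10^-4 m·K/W
  R'_ceramic fibre blanket = ln(0.0995/0.0646)/(2πk) = 0.4319/(2π·0.0939) = 0.7321 m·K/W
  R'_diatomaceous earth = ln(0.118/0.0995)/(2πk) = 0.1705/(2π·0.0997) = 0.2722 m·K/W
  R'_conv,out = 1/(2πr h) = 1/(2π·0.118·19.5) = 0.06917 m·K/W
ΣR = 1.768×10^-4 + 0.7321 + 0.2722 + 0.06917 = 1.074 m·K/W
Q' = ΔT/ΣR = (282 °C − 24.6 °C)/1.074 = 240 W/m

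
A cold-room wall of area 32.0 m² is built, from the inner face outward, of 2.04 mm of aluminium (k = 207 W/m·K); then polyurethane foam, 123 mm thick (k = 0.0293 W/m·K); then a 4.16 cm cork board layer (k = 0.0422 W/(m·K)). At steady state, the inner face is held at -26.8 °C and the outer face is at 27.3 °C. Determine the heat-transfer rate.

Q = 334 W

Treat each layer as a resistance in series:
  R_aluminium = L/(kA) = 0.00204/(207·32.0) = 3.080×10^-7 K/W
  R_polyurethane foam = L/(kA) = 0.123/(0.0293·32.0) = 0.1312 K/W
  R_cork board = L/(kA) = 0.0416/(0.0422·32.0) = 0.03081 K/W
ΣR = 3.080×10^-7 + 0.1312 + 0.03081 = 0.1620 K/W
Q = ΔT/ΣR = (-26.8 °C − 27.3 °C)/0.1620 = -334 W
(Negative Q ⇒ heat flows inward; heat gain = 334 W.)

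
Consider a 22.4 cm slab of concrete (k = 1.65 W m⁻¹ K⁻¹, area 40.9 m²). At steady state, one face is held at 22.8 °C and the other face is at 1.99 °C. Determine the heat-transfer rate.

Q = 6.27 kW

Q = kA·ΔT/L = 1.65 × 40.9 × |22.8 °C − 1.99 °C| / 0.224 = 6270 W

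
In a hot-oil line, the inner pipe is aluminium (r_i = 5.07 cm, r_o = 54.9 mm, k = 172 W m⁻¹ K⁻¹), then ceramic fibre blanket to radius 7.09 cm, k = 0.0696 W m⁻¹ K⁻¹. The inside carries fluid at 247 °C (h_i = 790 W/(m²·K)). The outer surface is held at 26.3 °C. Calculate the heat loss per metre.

Resistance network (inner→outer):
  R'_conv,in = 1/(2πr h) = 1/(2π·0.0507·790) = 0.003974 m·K/W
  R'_aluminium = ln(0.0549/0.0507)/(2πk) = 0.07959/(2π·172) = 7.364×10^-5 m·K/W
  R'_ceramic fibre blanket = ln(0.0709/0.0549)/(2πk) = 0.2558/(2π·0.0696) = 0.5848 m·K/W
ΣR = 0.003974 + 7.364×10^-5 + 0.5848 = 0.5888 m·K/W
Q' = ΔT/ΣR = (247 °C − 26.3 °C)/0.5888 = 375 W/m

Q' = 375 W/m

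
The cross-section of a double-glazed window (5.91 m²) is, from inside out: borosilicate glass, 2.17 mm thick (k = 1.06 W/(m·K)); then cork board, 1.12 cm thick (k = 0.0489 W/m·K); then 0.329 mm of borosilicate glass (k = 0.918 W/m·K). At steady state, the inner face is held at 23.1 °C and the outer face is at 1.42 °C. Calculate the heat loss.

Treat each layer as a resistance in series:
  R_borosilicate glass = L/(kA) = 0.00217/(1.06·5.91) = 3.464×10^-4 K/W
  R_cork board = L/(kA) = 0.0112/(0.0489·5.91) = 0.03875 K/W
  R_borosilicate glass = L/(kA) = 3.29×10^-4/(0.918·5.91) = 6.064×10^-5 K/W
ΣR = 3.464×10^-4 + 0.03875 + 6.064×10^-5 = 0.03916 K/W
Q = ΔT/ΣR = (23.1 °C − 1.42 °C)/0.03916 = 554 W

Q = 554 W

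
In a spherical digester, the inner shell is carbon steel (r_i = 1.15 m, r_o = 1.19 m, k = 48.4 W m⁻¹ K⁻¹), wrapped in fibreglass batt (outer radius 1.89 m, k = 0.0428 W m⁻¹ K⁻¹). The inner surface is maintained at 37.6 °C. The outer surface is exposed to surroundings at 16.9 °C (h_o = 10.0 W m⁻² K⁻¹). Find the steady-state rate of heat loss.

Q = 35.6 W

Resistance network (inner→outer):
  R_carbon steel = (1/1.15 − 1/1.19)/(4πk) = 0.02923/(4π·48.4) = 4.806×10^-5 K/W
  R_fibreglass batt = (1/1.19 − 1/1.89)/(4πk) = 0.3112/(4π·0.0428) = 0.5787 K/W
  R_conv,out = 1/(4πr²h) = 1/(4π·1.89²·10.0) = 0.002228 K/W
ΣR = 4.806×10^-5 + 0.5787 + 0.002228 = 0.5810 K/W
Q = ΔT/ΣR = (37.6 °C − 16.9 °C)/0.5810 = 35.6 W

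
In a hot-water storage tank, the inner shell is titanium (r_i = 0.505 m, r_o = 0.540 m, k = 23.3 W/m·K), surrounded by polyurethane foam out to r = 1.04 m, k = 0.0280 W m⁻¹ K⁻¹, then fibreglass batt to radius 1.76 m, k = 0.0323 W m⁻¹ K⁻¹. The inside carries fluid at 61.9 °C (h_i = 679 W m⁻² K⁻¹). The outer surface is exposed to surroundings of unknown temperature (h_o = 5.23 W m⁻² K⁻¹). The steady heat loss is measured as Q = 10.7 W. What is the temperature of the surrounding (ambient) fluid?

Sum the resistances:
  R_conv,in = 1/(4πr²h) = 1/(4π·0.505²·679) = 4.596×10^-4 K/W
  R_titanium = (1/0.505 − 1/0.540)/(4πk) = 0.1283/(4π·23.3) = 4.383×10^-4 K/W
  R_polyurethane foam = (1/0.540 − 1/1.04)/(4πk) = 0.8903/(4π·0.0280) = 2.530 K/W
  R_fibreglass batt = (1/1.04 − 1/1.76)/(4πk) = 0.3934/(4π·0.0323) = 0.9691 K/W
  R_conv,out = 1/(4πr²h) = 1/(4π·1.76²·5.23) = 0.004912 K/W
ΣR = 3.505 K/W
ΔT = Q·ΣR = 10.7 × 3.505 = 37.50 K
Heat flows outward, so T_out = T_in − ΔT = 61.9 − 37.50 = 24.4 °C

T_out = 24.4 °C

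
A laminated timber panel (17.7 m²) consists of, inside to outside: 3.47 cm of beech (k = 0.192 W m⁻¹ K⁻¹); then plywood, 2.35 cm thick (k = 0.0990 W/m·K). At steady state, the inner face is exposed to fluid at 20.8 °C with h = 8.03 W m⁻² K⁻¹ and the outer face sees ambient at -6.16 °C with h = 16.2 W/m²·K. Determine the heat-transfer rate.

Resistance network (inner→outer):
  R_conv,in = 1/(hA) = 1/(8.03·17.7) = 0.007036 K/W
  R_beech = L/(kA) = 0.0347/(0.192·17.7) = 0.01021 K/W
  R_plywood = L/(kA) = 0.0235/(0.0990·17.7) = 0.01341 K/W
  R_conv,out = 1/(hA) = 1/(16.2·17.7) = 0.003487 K/W
ΣR = 0.007036 + 0.01021 + 0.01341 + 0.003487 = 0.03414 K/W
Q = ΔT/ΣR = (20.8 °C − -6.16 °C)/0.03414 = 790 W

Q = 790 W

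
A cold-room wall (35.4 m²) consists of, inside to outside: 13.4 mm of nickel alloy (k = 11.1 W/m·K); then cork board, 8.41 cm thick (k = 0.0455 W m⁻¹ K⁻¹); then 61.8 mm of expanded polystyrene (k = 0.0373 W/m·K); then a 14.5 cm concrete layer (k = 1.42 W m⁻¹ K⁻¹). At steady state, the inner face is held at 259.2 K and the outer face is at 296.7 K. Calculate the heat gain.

Q = 368 W

Treat each layer as a resistance in series:
  R_nickel alloy = L/(kA) = 0.0134/(11.1·35.4) = 3.410×10^-5 K/W
  R_cork board = L/(kA) = 0.0841/(0.0455·35.4) = 0.05221 K/W
  R_expanded polystyrene = L/(kA) = 0.0618/(0.0373·35.4) = 0.04680 K/W
  R_concrete = L/(kA) = 0.145/(1.42·35.4) = 0.002885 K/W
ΣR = 3.410×10^-5 + 0.05221 + 0.04680 + 0.002885 = 0.1019 K/W
Q = ΔT/ΣR = (259.2 K − 296.7 K)/0.1019 = -368 W
(Negative Q ⇒ heat flows inward; heat gain = 368 W.)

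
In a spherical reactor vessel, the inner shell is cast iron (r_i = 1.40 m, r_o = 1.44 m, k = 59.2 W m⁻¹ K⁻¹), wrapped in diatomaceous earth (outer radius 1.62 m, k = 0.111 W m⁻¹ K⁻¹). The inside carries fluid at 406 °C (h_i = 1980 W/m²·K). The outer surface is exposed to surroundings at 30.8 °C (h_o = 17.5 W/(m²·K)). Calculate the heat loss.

Q = 6.57 kW

Resistance network (inner→outer):
  R_conv,in = 1/(4πr²h) = 1/(4π·1.40²·1980) = 2.051×10^-5 K/W
  R_cast iron = (1/1.40 − 1/1.44)/(4πk) = 0.01984/(4π·59.2) = 2.667×10^-5 K/W
  R_diatomaceous earth = (1/1.44 − 1/1.62)/(4πk) = 0.07716/(4π·0.111) = 0.05532 K/W
  R_conv,out = 1/(4πr²h) = 1/(4π·1.62²·17.5) = 0.001733 K/W
ΣR = 2.051×10^-5 + 2.667×10^-5 + 0.05532 + 0.001733 = 0.05710 K/W
Q = ΔT/ΣR = (406 °C − 30.8 °C)/0.05710 = 6570 W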